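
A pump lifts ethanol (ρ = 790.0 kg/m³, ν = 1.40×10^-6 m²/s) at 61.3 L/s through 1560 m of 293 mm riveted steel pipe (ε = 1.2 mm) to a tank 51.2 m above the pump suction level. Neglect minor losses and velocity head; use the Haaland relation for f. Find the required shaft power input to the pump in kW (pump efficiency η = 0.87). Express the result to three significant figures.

P_shaft ≈ 31.5 kW

V = 4Q/(πD²) = 0.9091 m/s; Re = 1.90×10^5; ε/D = 0.00410; f = 0.02919
h_f = f(L/D)V²/2g = 6.546 m
Total head H = z + h_f = 51.2 + 6.546 = 57.75 m
P_hyd = ρgQH = 790.0·9.81·0.0613·57.75 = 27.43 kW
P_shaft = P_hyd/η = 27.43/0.87 = 31.53 kW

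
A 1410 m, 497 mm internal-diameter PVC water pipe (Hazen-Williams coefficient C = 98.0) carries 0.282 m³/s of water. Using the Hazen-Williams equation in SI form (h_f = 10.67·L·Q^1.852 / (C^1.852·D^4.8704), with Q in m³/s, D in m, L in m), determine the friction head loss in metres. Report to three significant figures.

h_f ≈ 8.92 m

h_f = 10.67·1410·0.282^1.852 / (98.0^1.852·0.497^4.8704) = 8.920 m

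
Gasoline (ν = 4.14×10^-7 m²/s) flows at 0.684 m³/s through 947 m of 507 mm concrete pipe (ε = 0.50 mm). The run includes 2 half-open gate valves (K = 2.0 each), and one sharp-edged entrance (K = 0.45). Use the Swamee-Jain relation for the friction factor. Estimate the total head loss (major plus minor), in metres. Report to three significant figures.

V = 4Q/(πD²) = 3.388 m/s; V²/2g = 0.5851 m
Re = 4.15×10^6, ε/D = 9.86×10^-4 → f = 0.01968 (Swamee-Jain)
Major: h_f = f(L/D)·V²/2g = 0.01968·1868·0.5851 = 21.51 m
Minor: ΣK = 4.45; h_m = ΣK·V²/2g = 2.604 m
Total H_L = 21.51 + 2.604 = 24.11 m

H_L ≈ 24.1 m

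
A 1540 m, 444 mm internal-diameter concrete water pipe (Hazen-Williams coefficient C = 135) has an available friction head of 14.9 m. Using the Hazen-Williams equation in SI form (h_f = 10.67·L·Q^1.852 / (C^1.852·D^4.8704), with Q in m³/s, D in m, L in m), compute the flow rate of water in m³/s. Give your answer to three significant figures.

Rearranging: Q = [h_f·C^1.852·D^4.8704 / (10.67·L)]^(1/1.852)
Q = [14.9·135^1.852·0.444^4.8704 / (10.67·1540)]^0.540 = 0.3632 m³/s

Q ≈ 0.363 m³/s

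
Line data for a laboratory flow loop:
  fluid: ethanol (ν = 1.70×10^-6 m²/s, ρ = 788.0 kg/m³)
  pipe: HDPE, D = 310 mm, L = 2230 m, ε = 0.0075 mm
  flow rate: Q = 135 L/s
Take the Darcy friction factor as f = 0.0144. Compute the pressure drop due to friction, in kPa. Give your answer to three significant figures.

Δp ≈ 131 kPa

V = 4Q/(πD²) = 4·0.135/(π·0.310²) = 1.789 m/s
h_f = f(L/D)V²/(2g) = 0.01440·(2230/0.310)·1.789²/(2·9.81) = 16.89 m
Δp = ρg·h_f = 788.0·9.81·16.89 = 130.6 kPa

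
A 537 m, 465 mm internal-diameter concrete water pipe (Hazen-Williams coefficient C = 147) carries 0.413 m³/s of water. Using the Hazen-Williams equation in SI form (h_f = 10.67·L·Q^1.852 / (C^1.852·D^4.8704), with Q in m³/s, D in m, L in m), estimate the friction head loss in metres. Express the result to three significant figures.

h_f ≈ 4.49 m

h_f = 10.67·537·0.413^1.852 / (147^1.852·0.465^4.8704) = 4.494 m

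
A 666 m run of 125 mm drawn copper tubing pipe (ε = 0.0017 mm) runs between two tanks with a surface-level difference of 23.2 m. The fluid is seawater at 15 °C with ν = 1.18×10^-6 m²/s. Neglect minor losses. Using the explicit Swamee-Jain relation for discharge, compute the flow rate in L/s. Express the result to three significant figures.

Q ≈ 29.2 L/s

Swamee-Jain (Type II): Q = -0.965·√(gD⁵h_f/L)·ln[ε/(3.7D) + √(3.17ν²L/(gD³h_f))]
√(gD⁵h_f/L) = √(9.81·0.125⁵·23.2/666) = 0.003229
ε/(3.7D) = 3.68×10^-6; √(3.17ν²L/(gD³h_f)) = 8.13×10^-5
Q = -0.965·0.003229·ln(8.500×10^-5) = 0.02921 m³/s
Check: V = 2.38 m/s, Re = 2.52×10^5, f = 0.01500, h_f = 23.1 m ≈ 23.2 m ✓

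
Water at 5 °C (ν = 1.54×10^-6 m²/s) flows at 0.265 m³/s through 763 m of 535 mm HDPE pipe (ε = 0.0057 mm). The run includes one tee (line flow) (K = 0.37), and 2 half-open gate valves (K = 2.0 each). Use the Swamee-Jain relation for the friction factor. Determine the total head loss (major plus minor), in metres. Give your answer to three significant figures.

V = 4Q/(πD²) = 1.179 m/s; V²/2g = 0.07083 m
Re = 4.10×10^5, ε/D = 1.07×10^-5 → f = 0.01372 (Swamee-Jain)
Major: h_f = f(L/D)·V²/2g = 0.01372·1426·0.07083 = 1.386 m
Minor: ΣK = 4.37; h_m = ΣK·V²/2g = 0.3095 m
Total H_L = 1.386 + 0.3095 = 1.696 m

H_L ≈ 1.70 m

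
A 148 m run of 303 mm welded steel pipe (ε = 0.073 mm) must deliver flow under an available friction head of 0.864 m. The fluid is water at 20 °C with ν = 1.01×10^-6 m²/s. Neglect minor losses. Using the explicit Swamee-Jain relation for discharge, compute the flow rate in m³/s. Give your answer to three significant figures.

Swamee-Jain (Type II): Q = -0.965·√(gD⁵h_f/L)·ln[ε/(3.7D) + √(3.17ν²L/(gD³h_f))]
√(gD⁵h_f/L) = √(9.81·0.303⁵·0.864/148) = 0.01209
ε/(3.7D) = 6.51×10^-5; √(3.17ν²L/(gD³h_f)) = 4.51×10^-5
Q = -0.965·0.01209·ln(1.102×10^-4) = 0.1064 m³/s
Check: V = 1.48 m/s, Re = 4.43×10^5, f = 0.01604, h_f = 0.869 m ≈ 0.864 m ✓

Q ≈ 0.106 m³/s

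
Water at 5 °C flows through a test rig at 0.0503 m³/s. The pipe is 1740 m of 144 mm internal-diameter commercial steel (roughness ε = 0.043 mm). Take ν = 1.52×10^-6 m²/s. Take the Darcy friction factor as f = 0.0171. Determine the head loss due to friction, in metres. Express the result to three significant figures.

V = 4Q/(πD²) = 4·0.0503/(π·0.144²) = 3.089 m/s
h_f = f(L/D)V²/(2g) = 0.01710·(1740/0.144)·3.089²/(2·9.81) = 100.5 m

h_f ≈ 100 m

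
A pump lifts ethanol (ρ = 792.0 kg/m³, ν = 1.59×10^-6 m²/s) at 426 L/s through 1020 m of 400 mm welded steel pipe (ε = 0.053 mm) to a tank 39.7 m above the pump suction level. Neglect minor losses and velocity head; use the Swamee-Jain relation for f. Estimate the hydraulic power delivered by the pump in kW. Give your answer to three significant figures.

P_hyd ≈ 201 kW

V = 4Q/(πD²) = 3.390 m/s; Re = 8.53×10^5; ε/D = 1.32×10^-4; f = 0.01413
h_f = f(L/D)V²/2g = 21.10 m
Total head H = z + h_f = 39.7 + 21.10 = 60.80 m
P_hyd = ρgQH = 792.0·9.81·0.426·60.80 = 201.3 kW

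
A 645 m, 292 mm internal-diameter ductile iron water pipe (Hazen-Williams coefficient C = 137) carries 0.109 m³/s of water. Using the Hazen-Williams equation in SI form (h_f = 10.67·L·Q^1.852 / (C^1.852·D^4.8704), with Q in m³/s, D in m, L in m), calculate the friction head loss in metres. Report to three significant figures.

h_f ≈ 5.03 m

h_f = 10.67·645·0.109^1.852 / (137^1.852·0.292^4.8704) = 5.031 m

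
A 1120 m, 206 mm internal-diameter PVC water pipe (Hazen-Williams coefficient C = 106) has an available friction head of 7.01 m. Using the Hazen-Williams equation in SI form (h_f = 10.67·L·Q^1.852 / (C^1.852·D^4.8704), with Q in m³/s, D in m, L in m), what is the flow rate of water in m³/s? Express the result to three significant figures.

Q ≈ 0.0299 m³/s

Rearranging: Q = [h_f·C^1.852·D^4.8704 / (10.67·L)]^(1/1.852)
Q = [7.01·106^1.852·0.206^4.8704 / (10.67·1120)]^0.540 = 0.02992 m³/s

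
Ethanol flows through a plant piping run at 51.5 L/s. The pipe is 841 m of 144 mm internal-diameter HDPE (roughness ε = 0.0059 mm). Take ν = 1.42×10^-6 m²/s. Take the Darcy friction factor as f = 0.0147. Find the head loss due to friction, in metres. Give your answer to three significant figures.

h_f ≈ 43.8 m

V = 4Q/(πD²) = 4·0.0515/(π·0.144²) = 3.162 m/s
h_f = f(L/D)V²/(2g) = 0.01470·(841/0.144)·3.162²/(2·9.81) = 43.76 m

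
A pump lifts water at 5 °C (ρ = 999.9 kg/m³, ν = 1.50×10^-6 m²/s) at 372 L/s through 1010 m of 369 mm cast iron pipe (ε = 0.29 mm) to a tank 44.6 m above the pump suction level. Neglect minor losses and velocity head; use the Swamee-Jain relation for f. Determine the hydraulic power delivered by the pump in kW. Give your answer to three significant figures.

P_hyd ≈ 280 kW

V = 4Q/(πD²) = 3.479 m/s; Re = 8.56×10^5; ε/D = 7.86×10^-4; f = 0.01905
h_f = f(L/D)V²/2g = 32.17 m
Total head H = z + h_f = 44.6 + 32.17 = 76.77 m
P_hyd = ρgQH = 999.9·9.81·0.372·76.77 = 280.1 kW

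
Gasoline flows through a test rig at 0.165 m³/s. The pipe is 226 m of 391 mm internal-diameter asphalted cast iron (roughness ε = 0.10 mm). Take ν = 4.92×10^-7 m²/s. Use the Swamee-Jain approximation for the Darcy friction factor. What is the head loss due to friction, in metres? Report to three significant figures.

V = 4Q/(πD²) = 4·0.165/(π·0.391²) = 1.374 m/s
Re = VD/ν = 1.374·0.391/4.92×10^-7 = 1.09×10^6 → turbulent
ε/D = 0.10/391 = 2.56×10^-4
Swamee-Jain: f = 0.01528
h_f = f(L/D)V²/(2g) = 0.01528·(226/0.391)·1.374²/(2·9.81) = 0.8501 m

h_f ≈ 0.850 m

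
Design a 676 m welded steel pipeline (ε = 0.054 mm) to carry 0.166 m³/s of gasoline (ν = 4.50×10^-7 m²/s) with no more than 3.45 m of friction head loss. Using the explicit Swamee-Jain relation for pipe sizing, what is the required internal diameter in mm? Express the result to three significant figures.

D ≈ 366 mm

Swamee-Jain (Type III): D = 0.66·[ε^1.25·(LQ²/(gh_f))^4.75 + ν·Q^9.4·(L/(gh_f))^5.2]^0.04
LQ²/(gh_f) = 0.5504; L/(gh_f) = 19.97
Term 1 = ε^1.25·(…)^4.75 = 2.71×10^-7; Term 2 = ν·Q^9.4·(…)^5.2 = 1.22×10^-7
D = 0.66·(2.71×10^-7 + 1.22×10^-7)^0.04 = 0.3659 m = 366 mm
Check: V = 1.58 m/s, Re = 1.28×10^6, f = 0.01394, h_f = 3.27 m ≈ 3.45 m ✓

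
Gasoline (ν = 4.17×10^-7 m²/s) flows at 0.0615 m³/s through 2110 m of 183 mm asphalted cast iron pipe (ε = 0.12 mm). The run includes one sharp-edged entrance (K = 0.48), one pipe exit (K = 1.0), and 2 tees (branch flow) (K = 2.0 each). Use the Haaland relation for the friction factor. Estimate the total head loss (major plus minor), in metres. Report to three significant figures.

H_L ≈ 59.8 m

V = 4Q/(πD²) = 2.338 m/s; V²/2g = 0.2787 m
Re = 1.03×10^6, ε/D = 6.56×10^-4 → f = 0.01815 (Haaland)
Major: h_f = f(L/D)·V²/2g = 0.01815·11530·0.2787 = 58.32 m
Minor: ΣK = 5.48; h_m = ΣK·V²/2g = 1.527 m
Total H_L = 58.32 + 1.527 = 59.85 m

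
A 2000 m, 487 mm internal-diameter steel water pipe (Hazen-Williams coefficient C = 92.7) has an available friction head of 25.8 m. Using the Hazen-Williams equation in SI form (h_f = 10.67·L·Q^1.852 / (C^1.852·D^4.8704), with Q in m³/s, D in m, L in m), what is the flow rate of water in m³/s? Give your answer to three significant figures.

Rearranging: Q = [h_f·C^1.852·D^4.8704 / (10.67·L)]^(1/1.852)
Q = [25.8·92.7^1.852·0.487^4.8704 / (10.67·2000)]^0.540 = 0.3715 m³/s

Q ≈ 0.372 m³/s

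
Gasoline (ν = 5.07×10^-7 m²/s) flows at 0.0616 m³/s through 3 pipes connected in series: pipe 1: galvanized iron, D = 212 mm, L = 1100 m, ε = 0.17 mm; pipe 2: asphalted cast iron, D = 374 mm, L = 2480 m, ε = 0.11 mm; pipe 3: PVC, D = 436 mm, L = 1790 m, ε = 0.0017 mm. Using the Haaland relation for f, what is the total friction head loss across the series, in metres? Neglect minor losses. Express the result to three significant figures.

H ≈ 17.6 m

Pipe 1: V = 1.745 m/s, Re = 7.30×10^5, ε/D = 8.02×10^-4, f = 0.01908, h_1 = f(L/D)V²/2g = 15.37 m
Pipe 2: V = 0.5607 m/s, Re = 4.14×10^5, ε/D = 2.94×10^-4, f = 0.01632, h_2 = f(L/D)V²/2g = 1.734 m
Pipe 3: V = 0.4126 m/s, Re = 3.55×10^5, ε/D = 3.90×10^-6, f = 0.01394, h_3 = f(L/D)V²/2g = 0.4964 m
Series → Q common, losses add: H = Σh = 17.60 m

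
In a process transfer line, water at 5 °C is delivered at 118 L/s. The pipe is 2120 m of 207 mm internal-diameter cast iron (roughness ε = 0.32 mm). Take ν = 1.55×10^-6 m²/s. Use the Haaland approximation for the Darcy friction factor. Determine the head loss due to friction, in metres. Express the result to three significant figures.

h_f ≈ 143 m

V = 4Q/(πD²) = 4·0.118/(π·0.207²) = 3.506 m/s
Re = VD/ν = 3.506·0.207/1.55×10^-6 = 4.68×10^5 → turbulent
ε/D = 0.32/207 = 0.00155
Haaland: f = 0.02235
h_f = f(L/D)V²/(2g) = 0.02235·(2120/0.207)·3.506²/(2·9.81) = 143.4 m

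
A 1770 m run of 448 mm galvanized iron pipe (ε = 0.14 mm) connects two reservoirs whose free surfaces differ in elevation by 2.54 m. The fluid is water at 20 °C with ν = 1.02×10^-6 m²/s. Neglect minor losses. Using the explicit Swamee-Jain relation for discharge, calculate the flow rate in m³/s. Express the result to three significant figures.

Q ≈ 0.137 m³/s

Swamee-Jain (Type II): Q = -0.965·√(gD⁵h_f/L)·ln[ε/(3.7D) + √(3.17ν²L/(gD³h_f))]
√(gD⁵h_f/L) = √(9.81·0.448⁵·2.54/1770) = 0.01594
ε/(3.7D) = 8.45×10^-5; √(3.17ν²L/(gD³h_f)) = 5.10×10^-5
Q = -0.965·0.01594·ln(1.355×10^-4) = 0.1370 m³/s
Check: V = 0.869 m/s, Re = 3.82×10^5, f = 0.01680, h_f = 2.56 m ≈ 2.54 m ✓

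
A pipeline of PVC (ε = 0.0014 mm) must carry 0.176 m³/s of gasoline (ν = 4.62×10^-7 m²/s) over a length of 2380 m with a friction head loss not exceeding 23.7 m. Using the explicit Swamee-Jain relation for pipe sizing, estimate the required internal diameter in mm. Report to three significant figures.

D ≈ 311 mm

Swamee-Jain (Type III): D = 0.66·[ε^1.25·(LQ²/(gh_f))^4.75 + ν·Q^9.4·(L/(gh_f))^5.2]^0.04
LQ²/(gh_f) = 0.3171; L/(gh_f) = 10.24
Term 1 = ε^1.25·(…)^4.75 = 2.06×10^-10; Term 2 = ν·Q^9.4·(…)^5.2 = 6.69×10^-9
D = 0.66·(2.06×10^-10 + 6.69×10^-9)^0.04 = 0.3112 m = 311 mm
Check: V = 2.31 m/s, Re = 1.56×10^6, f = 0.01094, h_f = 22.8 m ≈ 23.7 m ✓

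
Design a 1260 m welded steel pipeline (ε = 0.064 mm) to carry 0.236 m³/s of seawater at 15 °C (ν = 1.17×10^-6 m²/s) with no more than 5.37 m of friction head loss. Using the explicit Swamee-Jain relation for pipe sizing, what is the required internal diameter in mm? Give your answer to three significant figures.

Swamee-Jain (Type III): D = 0.66·[ε^1.25·(LQ²/(gh_f))^4.75 + ν·Q^9.4·(L/(gh_f))^5.2]^0.04
LQ²/(gh_f) = 1.332; L/(gh_f) = 23.92
Term 1 = ε^1.25·(…)^4.75 = 2.24×10^-5; Term 2 = ν·Q^9.4·(…)^5.2 = 2.20×10^-5
D = 0.66·(2.24×10^-5 + 2.20×10^-5)^0.04 = 0.4420 m = 442 mm
Check: V = 1.54 m/s, Re = 5.81×10^5, f = 0.01475, h_f = 5.07 m ≈ 5.37 m ✓

D ≈ 442 mm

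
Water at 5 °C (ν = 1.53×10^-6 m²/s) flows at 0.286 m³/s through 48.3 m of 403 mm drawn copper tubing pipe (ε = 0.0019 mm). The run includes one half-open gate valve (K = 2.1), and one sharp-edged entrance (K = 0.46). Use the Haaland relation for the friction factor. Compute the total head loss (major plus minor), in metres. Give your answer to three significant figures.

V = 4Q/(πD²) = 2.242 m/s; V²/2g = 0.2562 m
Re = 5.91×10^5, ε/D = 4.71×10^-6 → f = 0.01274 (Haaland)
Major: h_f = f(L/D)·V²/2g = 0.01274·119.9·0.2562 = 0.3913 m
Minor: ΣK = 2.56; h_m = ΣK·V²/2g = 0.6560 m
Total H_L = 0.3913 + 0.6560 = 1.047 m

H_L ≈ 1.05 m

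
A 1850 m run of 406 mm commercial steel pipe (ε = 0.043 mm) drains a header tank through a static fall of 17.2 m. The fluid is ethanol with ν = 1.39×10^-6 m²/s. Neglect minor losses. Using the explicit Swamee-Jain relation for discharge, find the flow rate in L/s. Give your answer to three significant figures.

Q ≈ 297 L/s

Swamee-Jain (Type II): Q = -0.965·√(gD⁵h_f/L)·ln[ε/(3.7D) + √(3.17ν²L/(gD³h_f))]
√(gD⁵h_f/L) = √(9.81·0.406⁵·17.2/1850) = 0.03172
ε/(3.7D) = 2.86×10^-5; √(3.17ν²L/(gD³h_f)) = 3.17×10^-5
Q = -0.965·0.03172·ln(6.030×10^-5) = 0.2974 m³/s
Check: V = 2.30 m/s, Re = 6.71×10^5, f = 0.01409, h_f = 17.3 m ≈ 17.2 m ✓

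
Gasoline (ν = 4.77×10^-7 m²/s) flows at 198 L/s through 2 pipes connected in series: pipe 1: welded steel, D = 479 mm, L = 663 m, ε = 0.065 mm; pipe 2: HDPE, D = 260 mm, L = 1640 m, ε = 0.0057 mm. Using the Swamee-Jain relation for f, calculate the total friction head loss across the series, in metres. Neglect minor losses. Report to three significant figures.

Pipe 1: V = 1.099 m/s, Re = 1.10×10^6, ε/D = 1.36×10^-4, f = 0.01391, h_1 = f(L/D)V²/2g = 1.185 m
Pipe 2: V = 3.729 m/s, Re = 2.03×10^6, ε/D = 2.19×10^-5, f = 0.01110, h_2 = f(L/D)V²/2g = 49.65 m
Series → Q common, losses add: H = Σh = 50.83 m

H ≈ 50.8 m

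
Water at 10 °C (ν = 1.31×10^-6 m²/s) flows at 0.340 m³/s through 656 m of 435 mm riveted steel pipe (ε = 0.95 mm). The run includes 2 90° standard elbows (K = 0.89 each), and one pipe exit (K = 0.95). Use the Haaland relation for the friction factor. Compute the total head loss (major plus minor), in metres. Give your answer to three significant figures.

V = 4Q/(πD²) = 2.288 m/s; V²/2g = 0.2668 m
Re = 7.60×10^5, ε/D = 0.00218 → f = 0.02423 (Haaland)
Major: h_f = f(L/D)·V²/2g = 0.02423·1508·0.2668 = 9.746 m
Minor: ΣK = 2.73; h_m = ΣK·V²/2g = 0.7283 m
Total H_L = 9.746 + 0.7283 = 10.47 m

H_L ≈ 10.5 m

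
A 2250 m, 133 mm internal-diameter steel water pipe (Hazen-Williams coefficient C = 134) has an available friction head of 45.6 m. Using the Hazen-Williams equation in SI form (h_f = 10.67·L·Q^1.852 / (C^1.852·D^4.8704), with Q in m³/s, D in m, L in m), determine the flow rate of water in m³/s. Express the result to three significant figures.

Rearranging: Q = [h_f·C^1.852·D^4.8704 / (10.67·L)]^(1/1.852)
Q = [45.6·134^1.852·0.133^4.8704 / (10.67·2250)]^0.540 = 0.02257 m³/s

Q ≈ 0.0226 m³/s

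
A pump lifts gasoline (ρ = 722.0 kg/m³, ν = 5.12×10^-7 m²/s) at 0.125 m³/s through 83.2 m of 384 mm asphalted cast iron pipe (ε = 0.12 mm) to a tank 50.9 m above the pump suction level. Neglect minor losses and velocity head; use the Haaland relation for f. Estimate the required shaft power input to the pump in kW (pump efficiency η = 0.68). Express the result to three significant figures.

P_shaft ≈ 66.5 kW

V = 4Q/(πD²) = 1.079 m/s; Re = 8.10×10^5; ε/D = 3.13×10^-4; f = 0.01585
h_f = f(L/D)V²/2g = 0.2039 m
Total head H = z + h_f = 50.9 + 0.2039 = 51.10 m
P_hyd = ρgQH = 722.0·9.81·0.125·51.10 = 45.24 kW
P_shaft = P_hyd/η = 45.24/0.68 = 66.54 kW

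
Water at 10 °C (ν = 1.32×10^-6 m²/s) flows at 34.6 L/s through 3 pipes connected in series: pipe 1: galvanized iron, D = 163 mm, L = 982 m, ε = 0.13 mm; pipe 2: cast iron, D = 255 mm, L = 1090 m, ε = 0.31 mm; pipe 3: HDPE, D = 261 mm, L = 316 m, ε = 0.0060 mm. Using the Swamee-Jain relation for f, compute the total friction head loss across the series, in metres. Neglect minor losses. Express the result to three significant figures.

Pipe 1: V = 1.658 m/s, Re = 2.05×10^5, ε/D = 7.98×10^-4, f = 0.02032, h_1 = f(L/D)V²/2g = 17.15 m
Pipe 2: V = 0.6775 m/s, Re = 1.31×10^5, ε/D = 0.00122, f = 0.02259, h_2 = f(L/D)V²/2g = 2.259 m
Pipe 3: V = 0.6467 m/s, Re = 1.28×10^5, ε/D = 2.30×10^-5, f = 0.01714, h_3 = f(L/D)V²/2g = 0.4424 m
Series → Q common, losses add: H = Σh = 19.86 m

H ≈ 19.9 m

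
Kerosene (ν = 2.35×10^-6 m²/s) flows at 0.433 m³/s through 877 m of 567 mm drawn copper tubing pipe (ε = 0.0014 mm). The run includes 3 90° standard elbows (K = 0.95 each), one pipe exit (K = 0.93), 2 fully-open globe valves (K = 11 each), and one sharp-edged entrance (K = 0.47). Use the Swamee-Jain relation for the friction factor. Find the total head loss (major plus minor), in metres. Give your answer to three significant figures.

V = 4Q/(πD²) = 1.715 m/s; V²/2g = 0.1499 m
Re = 4.14×10^5, ε/D = 2.47×10^-6 → f = 0.01358 (Swamee-Jain)
Major: h_f = f(L/D)·V²/2g = 0.01358·1547·0.1499 = 3.149 m
Minor: ΣK = 26.2; h_m = ΣK·V²/2g = 3.935 m
Total H_L = 3.149 + 3.935 = 7.083 m

H_L ≈ 7.08 m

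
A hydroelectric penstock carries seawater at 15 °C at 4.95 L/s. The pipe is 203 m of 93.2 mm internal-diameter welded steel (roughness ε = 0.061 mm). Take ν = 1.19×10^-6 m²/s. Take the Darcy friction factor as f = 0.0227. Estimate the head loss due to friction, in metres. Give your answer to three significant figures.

V = 4Q/(πD²) = 4·0.00495/(π·0.0932²) = 0.7256 m/s
h_f = f(L/D)V²/(2g) = 0.02270·(203/0.0932)·0.7256²/(2·9.81) = 1.327 m

h_f ≈ 1.33 m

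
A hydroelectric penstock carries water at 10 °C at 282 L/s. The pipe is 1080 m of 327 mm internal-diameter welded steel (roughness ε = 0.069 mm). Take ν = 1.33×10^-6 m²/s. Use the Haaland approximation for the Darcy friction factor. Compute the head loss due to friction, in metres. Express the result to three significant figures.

V = 4Q/(πD²) = 4·0.282/(π·0.327²) = 3.358 m/s
Re = VD/ν = 3.358·0.327/1.33×10^-6 = 8.26×10^5 → turbulent
ε/D = 0.069/327 = 2.11×10^-4
Haaland: f = 0.01487
h_f = f(L/D)V²/(2g) = 0.01487·(1080/0.327)·3.358²/(2·9.81) = 28.23 m

h_f ≈ 28.2 m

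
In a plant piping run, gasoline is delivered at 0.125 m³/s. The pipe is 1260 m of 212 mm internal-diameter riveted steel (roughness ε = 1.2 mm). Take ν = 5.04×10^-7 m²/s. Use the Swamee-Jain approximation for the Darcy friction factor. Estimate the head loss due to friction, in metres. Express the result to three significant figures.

V = 4Q/(πD²) = 4·0.125/(π·0.212²) = 3.541 m/s
Re = VD/ν = 3.541·0.212/5.04×10^-7 = 1.49×10^6 → turbulent
ε/D = 1.2/212 = 0.00566
Swamee-Jain: f = 0.03164
h_f = f(L/D)V²/(2g) = 0.03164·(1260/0.212)·3.541²/(2·9.81) = 120.2 m

h_f ≈ 120 m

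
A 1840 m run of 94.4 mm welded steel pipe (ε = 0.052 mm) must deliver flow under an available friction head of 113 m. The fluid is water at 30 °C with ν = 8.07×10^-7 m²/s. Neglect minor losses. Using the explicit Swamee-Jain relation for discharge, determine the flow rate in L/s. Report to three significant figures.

Q ≈ 17.3 L/s

Swamee-Jain (Type II): Q = -0.965·√(gD⁵h_f/L)·ln[ε/(3.7D) + √(3.17ν²L/(gD³h_f))]
√(gD⁵h_f/L) = √(9.81·0.0944⁵·113/1840) = 0.002125
ε/(3.7D) = 1.49×10^-4; √(3.17ν²L/(gD³h_f)) = 6.38×10^-5
Q = -0.965·0.002125·ln(2.127×10^-4) = 0.01734 m³/s
Check: V = 2.48 m/s, Re = 2.90×10^5, f = 0.01866, h_f = 114 m ≈ 113 m ✓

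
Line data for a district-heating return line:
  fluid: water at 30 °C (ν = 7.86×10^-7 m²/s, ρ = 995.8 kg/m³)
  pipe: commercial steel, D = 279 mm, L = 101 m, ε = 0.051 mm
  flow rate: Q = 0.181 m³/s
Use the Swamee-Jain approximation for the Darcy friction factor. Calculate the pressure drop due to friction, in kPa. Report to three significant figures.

V = 4Q/(πD²) = 4·0.181/(π·0.279²) = 2.961 m/s
Re = VD/ν = 2.961·0.279/7.86×10^-7 = 1.05×10^6 → turbulent
ε/D = 0.051/279 = 1.83×10^-4
Swamee-Jain: f = 0.01454
h_f = f(L/D)V²/(2g) = 0.01454·(101/0.279)·2.961²/(2·9.81) = 2.351 m
Δp = ρg·h_f = 995.8·9.81·2.351 = 22.96 kPa

Δp ≈ 23.0 kPa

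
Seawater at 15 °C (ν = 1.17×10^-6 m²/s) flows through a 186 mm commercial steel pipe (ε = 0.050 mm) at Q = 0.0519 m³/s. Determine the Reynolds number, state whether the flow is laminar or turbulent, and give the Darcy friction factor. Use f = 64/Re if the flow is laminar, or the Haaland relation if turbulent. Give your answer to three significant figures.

V = 4Q/(πD²) = 1.910 m/s
Re = VD/ν = 1.910·0.186/1.17×10^-6 = 3.04×10^5
Re > 4000 → turbulent; ε/D = 2.69×10^-4
Haaland: f = 0.01656

Re ≈ 3.04×10^5; turbulent; f ≈ 0.0166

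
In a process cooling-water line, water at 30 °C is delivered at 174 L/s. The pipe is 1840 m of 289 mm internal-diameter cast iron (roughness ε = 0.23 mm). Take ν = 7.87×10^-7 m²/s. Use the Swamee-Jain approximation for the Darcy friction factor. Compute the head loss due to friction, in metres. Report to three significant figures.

h_f ≈ 43.5 m

V = 4Q/(πD²) = 4·0.174/(π·0.289²) = 2.653 m/s
Re = VD/ν = 2.653·0.289/7.87×10^-7 = 9.74×10^5 → turbulent
ε/D = 0.23/289 = 7.96×10^-4
Swamee-Jain: f = 0.01905
h_f = f(L/D)V²/(2g) = 0.01905·(1840/0.289)·2.653²/(2·9.81) = 43.50 m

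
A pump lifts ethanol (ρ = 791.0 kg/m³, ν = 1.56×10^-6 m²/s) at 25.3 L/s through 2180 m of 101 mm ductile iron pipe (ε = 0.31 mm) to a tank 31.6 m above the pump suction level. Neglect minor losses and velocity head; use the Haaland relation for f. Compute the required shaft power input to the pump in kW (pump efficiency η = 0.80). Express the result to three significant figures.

P_shaft ≈ 80.3 kW

V = 4Q/(πD²) = 3.158 m/s; Re = 2.04×10^5; ε/D = 0.00307; f = 0.02697
h_f = f(L/D)V²/2g = 295.8 m
Total head H = z + h_f = 31.6 + 295.8 = 327.4 m
P_hyd = ρgQH = 791.0·9.81·0.0253·327.4 = 64.28 kW
P_shaft = P_hyd/η = 64.28/0.80 = 80.35 kW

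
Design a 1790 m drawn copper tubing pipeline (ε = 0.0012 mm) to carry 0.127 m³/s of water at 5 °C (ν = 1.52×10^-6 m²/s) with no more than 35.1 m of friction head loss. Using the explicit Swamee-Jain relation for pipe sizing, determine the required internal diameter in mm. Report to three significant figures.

Swamee-Jain (Type III): D = 0.66·[ε^1.25·(LQ²/(gh_f))^4.75 + ν·Q^9.4·(L/(gh_f))^5.2]^0.04
LQ²/(gh_f) = 0.08385; L/(gh_f) = 5.198
Term 1 = ε^1.25·(…)^4.75 = 3.06×10^-13; Term 2 = ν·Q^9.4·(…)^5.2 = 3.02×10^-11
D = 0.66·(3.06×10^-13 + 3.02×10^-11)^0.04 = 0.2506 m = 251 mm
Check: V = 2.58 m/s, Re = 4.25×10^5, f = 0.01355, h_f = 32.7 m ≈ 35.1 m ✓

D ≈ 251 mm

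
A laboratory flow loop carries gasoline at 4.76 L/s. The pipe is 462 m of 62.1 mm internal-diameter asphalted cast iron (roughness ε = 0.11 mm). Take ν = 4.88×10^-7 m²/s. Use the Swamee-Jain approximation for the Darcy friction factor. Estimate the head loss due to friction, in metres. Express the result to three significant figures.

h_f ≈ 22.3 m

V = 4Q/(πD²) = 4·0.00476/(π·0.0621²) = 1.572 m/s
Re = VD/ν = 1.572·0.0621/4.88×10^-7 = 2.00×10^5 → turbulent
ε/D = 0.11/62.1 = 0.00177
Swamee-Jain: f = 0.02382
h_f = f(L/D)V²/(2g) = 0.02382·(462/0.0621)·1.572²/(2·9.81) = 22.31 m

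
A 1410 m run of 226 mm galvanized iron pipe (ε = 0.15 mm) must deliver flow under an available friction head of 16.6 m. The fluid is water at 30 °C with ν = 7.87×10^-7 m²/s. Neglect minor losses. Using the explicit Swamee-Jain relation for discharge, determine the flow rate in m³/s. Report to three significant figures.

Q ≈ 0.0671 m³/s

Swamee-Jain (Type II): Q = -0.965·√(gD⁵h_f/L)·ln[ε/(3.7D) + √(3.17ν²L/(gD³h_f))]
√(gD⁵h_f/L) = √(9.81·0.226⁵·16.6/1410) = 0.008252
ε/(3.7D) = 1.79×10^-4; √(3.17ν²L/(gD³h_f)) = 3.84×10^-5
Q = -0.965·0.008252·ln(2.178×10^-4) = 0.06715 m³/s
Check: V = 1.67 m/s, Re = 4.81×10^5, f = 0.01876, h_f = 16.7 m ≈ 16.6 m ✓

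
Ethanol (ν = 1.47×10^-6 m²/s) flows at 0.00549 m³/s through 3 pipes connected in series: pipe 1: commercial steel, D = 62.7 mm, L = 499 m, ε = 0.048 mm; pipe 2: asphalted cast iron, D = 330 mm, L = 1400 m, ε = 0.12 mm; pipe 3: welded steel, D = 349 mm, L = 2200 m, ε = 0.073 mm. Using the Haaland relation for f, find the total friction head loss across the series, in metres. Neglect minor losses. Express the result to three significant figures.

H ≈ 28.0 m

Pipe 1: V = 1.778 m/s, Re = 7.58×10^4, ε/D = 7.66×10^-4, f = 0.02179, h_1 = f(L/D)V²/2g = 27.94 m
Pipe 2: V = 0.06419 m/s, Re = 1.44×10^4, ε/D = 3.64×10^-4, f = 0.02854, h_2 = f(L/D)V²/2g = 0.02542 m
Pipe 3: V = 0.05739 m/s, Re = 1.36×10^4, ε/D = 2.09×10^-4, f = 0.02870, h_3 = f(L/D)V²/2g = 0.03037 m
Series → Q common, losses add: H = Σh = 28.00 m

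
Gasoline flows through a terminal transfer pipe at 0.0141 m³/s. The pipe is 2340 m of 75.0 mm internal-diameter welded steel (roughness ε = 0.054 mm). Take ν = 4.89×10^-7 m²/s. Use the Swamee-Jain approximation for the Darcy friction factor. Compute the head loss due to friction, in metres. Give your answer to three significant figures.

V = 4Q/(πD²) = 4·0.0141/(π·0.0750²) = 3.192 m/s
Re = VD/ν = 3.192·0.0750/4.89×10^-7 = 4.90×10^5 → turbulent
ε/D = 0.054/75.0 = 7.20×10^-4
Swamee-Jain: f = 0.01904
h_f = f(L/D)V²/(2g) = 0.01904·(2340/0.0750)·3.192²/(2·9.81) = 308.5 m

h_f ≈ 308 m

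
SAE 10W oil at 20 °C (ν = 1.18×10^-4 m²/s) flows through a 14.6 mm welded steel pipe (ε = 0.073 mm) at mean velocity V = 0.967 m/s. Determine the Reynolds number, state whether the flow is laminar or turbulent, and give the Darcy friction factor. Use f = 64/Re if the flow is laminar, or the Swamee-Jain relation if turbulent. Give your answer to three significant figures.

Re ≈ 120; laminar; f = 64/Re ≈ 0.535

Re = VD/ν = 0.9670·0.0146/1.18×10^-4 = 120
Re < 2300 → laminar → f = 64/Re = 0.5349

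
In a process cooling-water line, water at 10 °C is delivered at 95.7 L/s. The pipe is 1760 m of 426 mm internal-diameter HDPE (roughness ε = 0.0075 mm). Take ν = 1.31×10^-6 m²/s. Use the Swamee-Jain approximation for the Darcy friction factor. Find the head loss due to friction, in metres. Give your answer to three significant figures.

h_f ≈ 1.47 m

V = 4Q/(πD²) = 4·0.0957/(π·0.426²) = 0.6714 m/s
Re = VD/ν = 0.6714·0.426/1.31×10^-6 = 2.18×10^5 → turbulent
ε/D = 0.0075/426 = 1.76×10^-5
Swamee-Jain: f = 0.01544
h_f = f(L/D)V²/(2g) = 0.01544·(1760/0.426)·0.6714²/(2·9.81) = 1.466 m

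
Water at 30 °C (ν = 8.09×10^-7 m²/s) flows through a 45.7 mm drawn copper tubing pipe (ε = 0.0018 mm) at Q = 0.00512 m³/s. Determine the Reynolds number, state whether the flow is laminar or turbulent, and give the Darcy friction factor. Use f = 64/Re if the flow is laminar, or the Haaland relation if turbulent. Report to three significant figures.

Re ≈ 1.76×10^5; turbulent; f ≈ 0.0161

V = 4Q/(πD²) = 3.121 m/s
Re = VD/ν = 3.121·0.0457/8.09×10^-7 = 1.76×10^5
Re > 4000 → turbulent; ε/D = 3.94×10^-5
Haaland: f = 0.01612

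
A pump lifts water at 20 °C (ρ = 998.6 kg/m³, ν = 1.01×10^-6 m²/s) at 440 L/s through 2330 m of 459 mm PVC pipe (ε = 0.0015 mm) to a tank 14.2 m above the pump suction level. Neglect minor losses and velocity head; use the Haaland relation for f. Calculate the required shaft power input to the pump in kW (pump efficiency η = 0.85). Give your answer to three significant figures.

P_shaft ≈ 177 kW

V = 4Q/(πD²) = 2.659 m/s; Re = 1.21×10^6; ε/D = 3.27×10^-6; f = 0.01129
h_f = f(L/D)V²/2g = 20.65 m
Total head H = z + h_f = 14.2 + 20.65 = 34.85 m
P_hyd = ρgQH = 998.6·9.81·0.440·34.85 = 150.2 kW
P_shaft = P_hyd/η = 150.2/0.85 = 176.7 kW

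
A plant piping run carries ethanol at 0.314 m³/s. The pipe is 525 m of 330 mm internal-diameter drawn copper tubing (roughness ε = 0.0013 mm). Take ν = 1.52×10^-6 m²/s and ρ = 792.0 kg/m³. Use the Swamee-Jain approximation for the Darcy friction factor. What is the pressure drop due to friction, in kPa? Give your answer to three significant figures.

V = 4Q/(πD²) = 4·0.314/(π·0.330²) = 3.671 m/s
Re = VD/ν = 3.671·0.330/1.52×10^-6 = 7.97×10^5 → turbulent
ε/D = 0.0013/330 = 3.94×10^-6
Swamee-Jain: f = 0.01215
h_f = f(L/D)V²/(2g) = 0.01215·(525/0.330)·3.671²/(2·9.81) = 13.28 m
Δp = ρg·h_f = 792.0·9.81·13.28 = 103.2 kPa

Δp ≈ 103 kPa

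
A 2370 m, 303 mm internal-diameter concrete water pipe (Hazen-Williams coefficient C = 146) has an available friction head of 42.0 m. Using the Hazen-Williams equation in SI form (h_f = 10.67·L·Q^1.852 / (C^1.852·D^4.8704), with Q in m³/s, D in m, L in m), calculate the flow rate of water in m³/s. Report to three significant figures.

Q ≈ 0.199 m³/s

Rearranging: Q = [h_f·C^1.852·D^4.8704 / (10.67·L)]^(1/1.852)
Q = [42.0·146^1.852·0.303^4.8704 / (10.67·2370)]^0.540 = 0.1994 m³/s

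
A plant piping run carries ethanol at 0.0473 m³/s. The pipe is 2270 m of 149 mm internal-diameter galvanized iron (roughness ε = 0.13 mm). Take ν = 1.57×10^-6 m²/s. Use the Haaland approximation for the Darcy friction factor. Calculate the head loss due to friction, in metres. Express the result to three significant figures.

V = 4Q/(πD²) = 4·0.0473/(π·0.149²) = 2.713 m/s
Re = VD/ν = 2.713·0.149/1.57×10^-6 = 2.57×10^5 → turbulent
ε/D = 0.13/149 = 8.72×10^-4
Haaland: f = 0.02011
h_f = f(L/D)V²/(2g) = 0.02011·(2270/0.149)·2.713²/(2·9.81) = 114.9 m

h_f ≈ 115 m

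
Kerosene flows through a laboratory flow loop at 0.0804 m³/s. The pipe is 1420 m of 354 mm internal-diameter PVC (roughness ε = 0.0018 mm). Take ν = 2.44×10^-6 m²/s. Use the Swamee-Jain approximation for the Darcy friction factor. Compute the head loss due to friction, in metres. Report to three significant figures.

h_f ≈ 2.36 m

V = 4Q/(πD²) = 4·0.0804/(π·0.354²) = 0.8169 m/s
Re = VD/ν = 0.8169·0.354/2.44×10^-6 = 1.19×10^5 → turbulent
ε/D = 0.0018/354 = 5.08×10^-6
Swamee-Jain: f = 0.01728
h_f = f(L/D)V²/(2g) = 0.01728·(1420/0.354)·0.8169²/(2·9.81) = 2.357 m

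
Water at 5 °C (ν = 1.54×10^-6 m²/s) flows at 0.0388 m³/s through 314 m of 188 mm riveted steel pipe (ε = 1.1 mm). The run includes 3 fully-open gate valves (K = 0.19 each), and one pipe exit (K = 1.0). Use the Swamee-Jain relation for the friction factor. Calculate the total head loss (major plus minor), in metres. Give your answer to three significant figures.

V = 4Q/(πD²) = 1.398 m/s; V²/2g = 0.09958 m
Re = 1.71×10^5, ε/D = 0.00585 → f = 0.03255 (Swamee-Jain)
Major: h_f = f(L/D)·V²/2g = 0.03255·1670·0.09958 = 5.414 m
Minor: ΣK = 1.57; h_m = ΣK·V²/2g = 0.1563 m
Total H_L = 5.414 + 0.1563 = 5.570 m

H_L ≈ 5.57 m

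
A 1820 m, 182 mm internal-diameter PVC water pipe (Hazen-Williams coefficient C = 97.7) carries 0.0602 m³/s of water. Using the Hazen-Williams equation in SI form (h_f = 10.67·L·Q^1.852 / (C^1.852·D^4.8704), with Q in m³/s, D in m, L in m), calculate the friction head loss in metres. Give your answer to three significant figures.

h_f ≈ 88.4 m

h_f = 10.67·1820·0.0602^1.852 / (97.7^1.852·0.182^4.8704) = 88.41 m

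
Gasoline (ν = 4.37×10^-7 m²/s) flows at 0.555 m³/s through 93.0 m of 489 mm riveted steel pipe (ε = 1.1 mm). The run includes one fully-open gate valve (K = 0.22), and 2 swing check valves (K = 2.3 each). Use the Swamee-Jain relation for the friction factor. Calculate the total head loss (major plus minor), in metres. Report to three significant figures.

H_L ≈ 4.20 m

V = 4Q/(πD²) = 2.955 m/s; V²/2g = 0.4451 m
Re = 3.31×10^6, ε/D = 0.00225 → f = 0.02425 (Swamee-Jain)
Major: h_f = f(L/D)·V²/2g = 0.02425·190.2·0.4451 = 2.053 m
Minor: ΣK = 4.82; h_m = ΣK·V²/2g = 2.145 m
Total H_L = 2.053 + 2.145 = 4.199 m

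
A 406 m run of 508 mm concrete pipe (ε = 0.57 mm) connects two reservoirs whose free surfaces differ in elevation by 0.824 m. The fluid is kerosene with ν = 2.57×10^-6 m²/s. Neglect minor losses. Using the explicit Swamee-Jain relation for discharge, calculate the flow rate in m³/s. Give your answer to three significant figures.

Swamee-Jain (Type II): Q = -0.965·√(gD⁵h_f/L)·ln[ε/(3.7D) + √(3.17ν²L/(gD³h_f))]
√(gD⁵h_f/L) = √(9.81·0.508⁵·0.824/406) = 0.02595
ε/(3.7D) = 3.03×10^-4; √(3.17ν²L/(gD³h_f)) = 8.96×10^-5
Q = -0.965·0.02595·ln(3.928×10^-4) = 0.1964 m³/s
Check: V = 0.969 m/s, Re = 1.92×10^5, f = 0.02171, h_f = 0.831 m ≈ 0.824 m ✓

Q ≈ 0.196 m³/s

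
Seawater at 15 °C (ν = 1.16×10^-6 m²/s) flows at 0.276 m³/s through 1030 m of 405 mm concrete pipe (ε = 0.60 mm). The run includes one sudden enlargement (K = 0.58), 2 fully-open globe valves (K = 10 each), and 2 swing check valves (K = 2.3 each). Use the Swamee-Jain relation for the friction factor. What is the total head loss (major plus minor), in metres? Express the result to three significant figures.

H_L ≈ 19.0 m

V = 4Q/(πD²) = 2.142 m/s; V²/2g = 0.2339 m
Re = 7.48×10^5, ε/D = 0.00148 → f = 0.02206 (Swamee-Jain)
Major: h_f = f(L/D)·V²/2g = 0.02206·2543·0.2339 = 13.12 m
Minor: ΣK = 25.2; h_m = ΣK·V²/2g = 5.891 m
Total H_L = 13.12 + 5.891 = 19.02 m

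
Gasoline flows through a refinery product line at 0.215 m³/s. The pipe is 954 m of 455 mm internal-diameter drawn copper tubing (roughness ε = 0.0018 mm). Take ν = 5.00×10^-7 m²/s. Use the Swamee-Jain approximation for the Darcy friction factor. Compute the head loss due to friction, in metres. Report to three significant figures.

h_f ≈ 2.12 m

V = 4Q/(πD²) = 4·0.215/(π·0.455²) = 1.322 m/s
Re = VD/ν = 1.322·0.455/5.00×10^-7 = 1.20×10^6 → turbulent
ε/D = 0.0018/455 = 3.96×10^-6
Swamee-Jain: f = 0.01137
h_f = f(L/D)V²/(2g) = 0.01137·(954/0.455)·1.322²/(2·9.81) = 2.124 m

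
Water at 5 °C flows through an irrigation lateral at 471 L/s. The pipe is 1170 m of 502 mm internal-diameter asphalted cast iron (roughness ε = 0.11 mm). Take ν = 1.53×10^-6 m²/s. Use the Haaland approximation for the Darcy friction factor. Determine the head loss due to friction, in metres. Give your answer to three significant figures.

V = 4Q/(πD²) = 4·0.471/(π·0.502²) = 2.380 m/s
Re = VD/ν = 2.380·0.502/1.53×10^-6 = 7.81×10^5 → turbulent
ε/D = 0.11/502 = 2.19×10^-4
Haaland: f = 0.01500
h_f = f(L/D)V²/(2g) = 0.01500·(1170/0.502)·2.380²/(2·9.81) = 10.09 m

h_f ≈ 10.1 m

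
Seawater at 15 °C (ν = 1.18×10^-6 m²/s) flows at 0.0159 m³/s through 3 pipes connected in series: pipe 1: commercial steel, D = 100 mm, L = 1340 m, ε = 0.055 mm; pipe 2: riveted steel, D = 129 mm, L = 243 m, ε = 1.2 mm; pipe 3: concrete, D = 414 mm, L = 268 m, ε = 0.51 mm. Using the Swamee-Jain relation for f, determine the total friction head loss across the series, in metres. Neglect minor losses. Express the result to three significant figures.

H ≈ 59.8 m

Pipe 1: V = 2.024 m/s, Re = 1.72×10^5, ε/D = 5.50×10^-4, f = 0.01946, h_1 = f(L/D)V²/2g = 54.46 m
Pipe 2: V = 1.217 m/s, Re = 1.33×10^5, ε/D = 0.00930, f = 0.03767, h_2 = f(L/D)V²/2g = 5.353 m
Pipe 3: V = 0.1181 m/s, Re = 4.14×10^4, ε/D = 0.00123, f = 0.02545, h_3 = f(L/D)V²/2g = 0.01171 m
Series → Q common, losses add: H = Σh = 59.83 m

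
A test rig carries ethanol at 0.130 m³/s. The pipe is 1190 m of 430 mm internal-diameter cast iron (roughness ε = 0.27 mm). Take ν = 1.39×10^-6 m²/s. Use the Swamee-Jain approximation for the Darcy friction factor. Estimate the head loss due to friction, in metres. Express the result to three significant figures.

V = 4Q/(πD²) = 4·0.130/(π·0.430²) = 0.8952 m/s
Re = VD/ν = 0.8952·0.430/1.39×10^-6 = 2.77×10^5 → turbulent
ε/D = 0.27/430 = 6.28×10^-4
Swamee-Jain: f = 0.01912
h_f = f(L/D)V²/(2g) = 0.01912·(1190/0.430)·0.8952²/(2·9.81) = 2.162 m

h_f ≈ 2.16 m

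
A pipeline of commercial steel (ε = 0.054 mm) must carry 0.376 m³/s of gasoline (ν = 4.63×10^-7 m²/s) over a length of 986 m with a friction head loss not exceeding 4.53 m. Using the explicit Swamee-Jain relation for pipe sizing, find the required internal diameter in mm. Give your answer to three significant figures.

D ≈ 509 mm

Swamee-Jain (Type III): D = 0.66·[ε^1.25·(LQ²/(gh_f))^4.75 + ν·Q^9.4·(L/(gh_f))^5.2]^0.04
LQ²/(gh_f) = 3.137; L/(gh_f) = 22.19
Term 1 = ε^1.25·(…)^4.75 = 0.00106; Term 2 = ν·Q^9.4·(…)^5.2 = 4.70×10^-4
D = 0.66·(0.00106 + 4.70×10^-4)^0.04 = 0.5092 m = 509 mm
Check: V = 1.85 m/s, Re = 2.03×10^6, f = 0.01297, h_f = 4.36 m ≈ 4.53 m ✓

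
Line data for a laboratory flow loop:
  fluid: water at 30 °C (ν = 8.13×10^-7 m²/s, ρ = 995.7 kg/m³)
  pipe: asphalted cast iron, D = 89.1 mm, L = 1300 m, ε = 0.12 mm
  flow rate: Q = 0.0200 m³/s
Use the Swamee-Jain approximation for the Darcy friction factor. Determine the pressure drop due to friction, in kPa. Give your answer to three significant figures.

V = 4Q/(πD²) = 4·0.0200/(π·0.0891²) = 3.208 m/s
Re = VD/ν = 3.208·0.0891/8.13×10^-7 = 3.52×10^5 → turbulent
ε/D = 0.12/89.1 = 0.00135
Swamee-Jain: f = 0.02196
h_f = f(L/D)V²/(2g) = 0.02196·(1300/0.0891)·3.208²/(2·9.81) = 168.0 m
Δp = ρg·h_f = 995.7·9.81·168.0 = 1641 kPa

Δp ≈ 1640 kPa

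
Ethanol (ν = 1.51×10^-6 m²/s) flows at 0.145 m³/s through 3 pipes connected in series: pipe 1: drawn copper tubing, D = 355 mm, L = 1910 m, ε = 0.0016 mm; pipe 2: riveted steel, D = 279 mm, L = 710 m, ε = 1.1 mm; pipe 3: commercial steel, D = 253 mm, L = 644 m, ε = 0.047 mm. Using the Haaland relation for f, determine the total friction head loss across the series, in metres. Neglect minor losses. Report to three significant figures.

H ≈ 45.5 m

Pipe 1: V = 1.465 m/s, Re = 3.44×10^5, ε/D = 4.51×10^-6, f = 0.01402, h_1 = f(L/D)V²/2g = 8.249 m
Pipe 2: V = 2.372 m/s, Re = 4.38×10^5, ε/D = 0.00394, f = 0.02858, h_2 = f(L/D)V²/2g = 20.86 m
Pipe 3: V = 2.884 m/s, Re = 4.83×10^5, ε/D = 1.86×10^-4, f = 0.01520, h_3 = f(L/D)V²/2g = 16.41 m
Series → Q common, losses add: H = Σh = 45.51 m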